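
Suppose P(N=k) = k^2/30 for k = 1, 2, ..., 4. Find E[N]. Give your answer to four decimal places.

3.3333

E[N] = Σ n·P(N=n)
 = 1·1/30 + 2·2/15 + 3·3/10 + 4·8/15
 = 1/30 + 4/15 + 9/10 + 32/15
 = 10/3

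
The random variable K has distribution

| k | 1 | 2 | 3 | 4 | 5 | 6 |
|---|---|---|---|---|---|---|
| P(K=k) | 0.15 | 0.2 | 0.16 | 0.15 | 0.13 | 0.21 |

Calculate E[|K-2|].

E[|K-2|] = Σ |k-2|·P(K=k)
 = 1·0.15 + 0·0.2 + 1·0.16 + 2·0.15 + 3·0.13 + 4·0.21
 = 0.15 + 0 + 0.16 + 0.3 + 0.39 + 0.84
 = 1.84

1.84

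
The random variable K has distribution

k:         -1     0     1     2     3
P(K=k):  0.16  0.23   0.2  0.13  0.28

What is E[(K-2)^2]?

E[(K-2)^2] = Σ (k-2)^2·P(K=k)
 = 9·0.16 + 4·0.23 + 1·0.2 + 0·0.13 + 1·0.28
 = 1.44 + 0.92 + 0.2 + 0 + 0.28
 = 2.84

2.84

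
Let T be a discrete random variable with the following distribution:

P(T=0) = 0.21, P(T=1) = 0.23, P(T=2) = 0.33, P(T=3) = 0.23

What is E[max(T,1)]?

1.79

E[max(T,1)] = Σ max(t,1)·P(T=t)
 = 1·0.21 + 1·0.23 + 2·0.33 + 3·0.23
 = 0.21 + 0.23 + 0.66 + 0.69
 = 1.79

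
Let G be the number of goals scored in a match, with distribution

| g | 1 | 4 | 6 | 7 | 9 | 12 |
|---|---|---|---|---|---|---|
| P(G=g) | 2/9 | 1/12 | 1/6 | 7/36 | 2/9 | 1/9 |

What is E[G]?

E[G] = Σ g·P(G=g)
 = 1·2/9 + 4·1/12 + 6·1/6 + 7·7/36 + 9·2/9 + 12·1/9
 = 2/9 + 1/3 + 1 + 49/36 + 2 + 4/3
 = 25/4

6.25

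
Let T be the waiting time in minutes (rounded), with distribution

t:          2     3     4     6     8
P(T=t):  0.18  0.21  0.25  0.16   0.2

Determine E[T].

E[T] = Σ t·P(T=t)
 = 2·0.18 + 3·0.21 + 4·0.25 + 6·0.16 + 8·0.2
 = 0.36 + 0.63 + 1 + 0.96 + 1.6
 = 4.55

4.55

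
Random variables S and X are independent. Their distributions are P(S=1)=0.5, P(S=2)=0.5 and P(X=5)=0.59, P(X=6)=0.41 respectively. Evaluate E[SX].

8.115

E[SX] = Σ_s Σ_x sx · P(S=s)P(X=x)
 = 5·0.295 + 6·0.205 + 10·0.295 + 12·0.205
 = 1.475 + 1.23 + 2.95 + 2.46
 = 8.115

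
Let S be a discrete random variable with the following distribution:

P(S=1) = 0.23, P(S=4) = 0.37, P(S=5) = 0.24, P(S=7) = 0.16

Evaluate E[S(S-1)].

15.96

E[S(S-1)] = Σ s(s-1)·P(S=s)
 = 0·0.23 + 12·0.37 + 20·0.24 + 42·0.16
 = 0 + 4.44 + 4.8 + 6.72
 = 15.96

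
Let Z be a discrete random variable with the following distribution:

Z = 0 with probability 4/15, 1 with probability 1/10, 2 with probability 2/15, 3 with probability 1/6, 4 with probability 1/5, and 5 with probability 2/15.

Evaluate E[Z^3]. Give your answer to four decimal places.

E[Z^3] = Σ z^3·P(Z=z)
 = 0·4/15 + 1·1/10 + 8·2/15 + 27·1/6 + 64·1/5 + 125·2/15
 = 0 + 1/10 + 16/15 + 9/2 + 64/5 + 50/3
 = 527/15

35.1333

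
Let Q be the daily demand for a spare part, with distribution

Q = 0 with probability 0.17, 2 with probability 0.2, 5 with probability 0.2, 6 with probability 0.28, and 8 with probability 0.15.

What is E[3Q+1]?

E[3Q+1] = Σ (3q+1)·P(Q=q)
 = 1·0.17 + 7·0.2 + 16·0.2 + 19·0.28 + 25·0.15
 = 0.17 + 1.4 + 3.2 + 5.32 + 3.75
 = 13.84

13.84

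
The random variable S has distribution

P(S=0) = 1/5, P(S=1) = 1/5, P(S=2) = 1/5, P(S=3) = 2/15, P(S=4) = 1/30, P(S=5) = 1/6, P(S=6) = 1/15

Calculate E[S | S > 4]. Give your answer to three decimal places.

P(S > 4) = 1/6 + 1/15 = 7/30.
E[S | S > 4] = [5·1/6 + 6·1/15] / (7/30)
 = 37/30 / (7/30)
 = 37/7

5.286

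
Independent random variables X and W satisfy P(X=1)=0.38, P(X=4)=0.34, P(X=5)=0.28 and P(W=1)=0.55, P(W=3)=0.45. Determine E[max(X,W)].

3.482

E[max(X,W)] = Σ_x Σ_w max(x,w) · P(X=x)P(W=w)
 = 1·0.209 + 3·0.171 + 4·0.187 + 4·0.153 + 5·0.154 + 5·0.126
 = 0.209 + 0.513 + 0.748 + 0.612 + 0.77 + 0.63
 = 3.482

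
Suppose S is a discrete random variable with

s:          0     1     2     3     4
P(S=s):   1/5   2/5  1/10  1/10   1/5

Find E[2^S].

E[2^S] = Σ 2^s·P(S=s)
 = 1·1/5 + 2·2/5 + 4·1/10 + 8·1/10 + 16·1/5
 = 1/5 + 4/5 + 2/5 + 4/5 + 16/5
 = 27/5

5.4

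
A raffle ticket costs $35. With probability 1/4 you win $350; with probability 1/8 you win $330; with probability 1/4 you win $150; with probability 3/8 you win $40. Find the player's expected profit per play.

146.25

E[payout] = 350·1/4 + 330·1/8 + 150·1/4 + 40·3/8
 = 175/2 + 165/4 + 75/2 + 15
 = 725/4
Net = 725/4 - 35 = 585/4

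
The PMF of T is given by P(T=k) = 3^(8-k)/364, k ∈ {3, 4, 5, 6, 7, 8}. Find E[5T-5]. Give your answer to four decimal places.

E[5T-5] = Σ (5t-5)·P(T=t)
 = 10·243/364 + 15·81/364 + 20·27/364 + 25·9/364 + 30·3/364 + 35·1/364
 = 1215/182 + 1215/364 + 135/91 + 225/364 + 45/182 + 5/52
 = 4535/364

12.4588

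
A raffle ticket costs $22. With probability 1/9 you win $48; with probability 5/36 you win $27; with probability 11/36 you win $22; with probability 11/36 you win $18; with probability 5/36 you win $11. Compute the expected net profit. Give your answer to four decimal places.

0.8333

E[payout] = 48·1/9 + 27·5/36 + 22·11/36 + 18·11/36 + 11·5/36
 = 16/3 + 15/4 + 121/18 + 11/2 + 55/36
 = 137/6
Net = 137/6 - 22 = 5/6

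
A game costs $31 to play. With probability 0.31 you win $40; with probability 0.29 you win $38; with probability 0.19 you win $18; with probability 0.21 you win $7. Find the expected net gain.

-2.69

E[payout] = 40·0.31 + 38·0.29 + 18·0.19 + 7·0.21
 = 12.4 + 11.02 + 3.42 + 1.47
 = 28.31
Net = 28.31 - 31 = -2.69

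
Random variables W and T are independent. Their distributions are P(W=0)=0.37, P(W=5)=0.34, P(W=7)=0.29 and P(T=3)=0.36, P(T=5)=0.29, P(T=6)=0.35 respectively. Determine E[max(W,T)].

E[max(W,T)] = Σ_w Σ_t max(w,t) · P(W=w)P(T=t)
 = 3·0.1332 + 5·0.1073 + 6·0.1295 + 5·0.1224 + 5·0.0986 + 6·0.119 + 7·0.1044 + 7·0.0841 + 7·0.1015
 = 0.3996 + 0.5365 + 0.777 + 0.612 + 0.493 + 0.714 + 0.7308 + 0.5887 + 0.7105
 = 5.5621

5.5621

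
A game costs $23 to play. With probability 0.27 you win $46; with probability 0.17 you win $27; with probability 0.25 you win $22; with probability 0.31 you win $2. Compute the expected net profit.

0.13

E[payout] = 46·0.27 + 27·0.17 + 22·0.25 + 2·0.31
 = 12.42 + 4.59 + 5.5 + 0.62
 = 23.13
Net = 23.13 - 23 = 0.13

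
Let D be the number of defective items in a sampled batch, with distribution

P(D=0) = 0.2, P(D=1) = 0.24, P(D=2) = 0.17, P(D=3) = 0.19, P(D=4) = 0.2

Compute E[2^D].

E[2^D] = Σ 2^d·P(D=d)
 = 1·0.2 + 2·0.24 + 4·0.17 + 8·0.19 + 16·0.2
 = 0.2 + 0.48 + 0.68 + 1.52 + 3.2
 = 6.08

6.08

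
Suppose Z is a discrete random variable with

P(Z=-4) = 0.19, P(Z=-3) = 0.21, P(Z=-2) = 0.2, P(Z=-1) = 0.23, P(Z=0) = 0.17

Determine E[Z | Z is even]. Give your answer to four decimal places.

P(Z is even) = 0.19 + 0.2 + 0.17 = 0.56.
E[Z | Z is even] = [(-4)·0.19 + (-2)·0.2 + 0·0.17] / 0.56
 = -1.16 / 0.56
 = -29/14

-2.0714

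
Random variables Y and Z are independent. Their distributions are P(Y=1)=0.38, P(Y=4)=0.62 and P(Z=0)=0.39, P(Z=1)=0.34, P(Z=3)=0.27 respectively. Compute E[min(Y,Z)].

E[min(Y,Z)] = Σ_y Σ_z min(y,z) · P(Y=y)P(Z=z)
 = 0·0.1482 + 1·0.1292 + 1·0.1026 + 0·0.2418 + 1·0.2108 + 3·0.1674
 = 0 + 0.1292 + 0.1026 + 0 + 0.2108 + 0.5022
 = 0.9448

0.9448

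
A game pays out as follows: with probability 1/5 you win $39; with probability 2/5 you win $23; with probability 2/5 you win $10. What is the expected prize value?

21

E[payout] = 39·1/5 + 23·2/5 + 10·2/5
 = 39/5 + 46/5 + 4
 = 21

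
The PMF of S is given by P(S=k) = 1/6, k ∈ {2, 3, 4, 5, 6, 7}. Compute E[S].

4.5

E[S] = Σ s·P(S=s)
 = 2·1/6 + 3·1/6 + 4·1/6 + 5·1/6 + 6·1/6 + 7·1/6
 = 1/3 + 1/2 + 2/3 + 5/6 + 1 + 7/6
 = 9/2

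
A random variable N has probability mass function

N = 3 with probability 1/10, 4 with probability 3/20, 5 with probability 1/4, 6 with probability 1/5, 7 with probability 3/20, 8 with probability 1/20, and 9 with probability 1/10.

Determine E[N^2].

35.4

E[N^2] = Σ n^2·P(N=n)
 = 9·1/10 + 16·3/20 + 25·1/4 + 36·1/5 + 49·3/20 + 64·1/20 + 81·1/10
 = 9/10 + 12/5 + 25/4 + 36/5 + 147/20 + 16/5 + 81/10
 = 177/5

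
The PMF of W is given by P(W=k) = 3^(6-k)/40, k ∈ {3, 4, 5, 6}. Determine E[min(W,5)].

E[min(W,5)] = Σ min(w,5)·P(W=w)
 = 3·27/40 + 4·9/40 + 5·3/40 + 5·1/40
 = 81/40 + 9/10 + 3/8 + 1/8
 = 137/40

3.425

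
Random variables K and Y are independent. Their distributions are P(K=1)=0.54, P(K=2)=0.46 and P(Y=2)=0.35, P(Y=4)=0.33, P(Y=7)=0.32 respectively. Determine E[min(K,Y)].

E[min(K,Y)] = Σ_k Σ_y min(k,y) · P(K=k)P(Y=y)
 = 1·0.189 + 1·0.1782 + 1·0.1728 + 2·0.161 + 2·0.1518 + 2·0.1472
 = 0.189 + 0.1782 + 0.1728 + 0.322 + 0.3036 + 0.2944
 = 1.46

1.46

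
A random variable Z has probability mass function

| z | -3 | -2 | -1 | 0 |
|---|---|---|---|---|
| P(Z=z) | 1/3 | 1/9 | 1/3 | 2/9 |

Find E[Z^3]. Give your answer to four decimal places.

-10.2222

E[Z^3] = Σ z^3·P(Z=z)
 = (-27)·1/3 + (-8)·1/9 + (-1)·1/3 + 0·2/9
 = (-9) + (-8/9) + (-1/3) + 0
 = -92/9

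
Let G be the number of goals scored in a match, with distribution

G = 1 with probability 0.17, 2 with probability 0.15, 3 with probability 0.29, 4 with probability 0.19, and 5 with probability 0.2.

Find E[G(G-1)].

E[G(G-1)] = Σ g(g-1)·P(G=g)
 = 0·0.17 + 2·0.15 + 6·0.29 + 12·0.19 + 20·0.2
 = 0 + 0.3 + 1.74 + 2.28 + 4
 = 8.32

8.32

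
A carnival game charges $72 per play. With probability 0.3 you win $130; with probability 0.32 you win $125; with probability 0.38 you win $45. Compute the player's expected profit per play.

24.1

E[payout] = 130·0.3 + 125·0.32 + 45·0.38
 = 39 + 40 + 17.1
 = 96.1
Net = 96.1 - 72 = 24.1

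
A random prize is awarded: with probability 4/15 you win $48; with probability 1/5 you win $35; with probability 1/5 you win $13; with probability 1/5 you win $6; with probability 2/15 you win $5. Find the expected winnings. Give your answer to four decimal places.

E[payout] = 48·4/15 + 35·1/5 + 13·1/5 + 6·1/5 + 5·2/15
 = 64/5 + 7 + 13/5 + 6/5 + 2/3
 = 364/15

24.2667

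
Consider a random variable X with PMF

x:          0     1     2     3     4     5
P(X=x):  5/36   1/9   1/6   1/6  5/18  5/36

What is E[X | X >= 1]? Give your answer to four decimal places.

P(X >= 1) = 1/9 + 1/6 + 1/6 + 5/18 + 5/36 = 31/36.
E[X | X >= 1] = [1·1/9 + 2·1/6 + 3·1/6 + 4·5/18 + 5·5/36] / (31/36)
 = 11/4 / (31/36)
 = 99/31

3.1935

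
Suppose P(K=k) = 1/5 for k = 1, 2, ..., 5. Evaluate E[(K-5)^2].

6

E[(K-5)^2] = Σ (k-5)^2·P(K=k)
 = 16·1/5 + 9·1/5 + 4·1/5 + 1·1/5 + 0·1/5
 = 16/5 + 9/5 + 4/5 + 1/5 + 0
 = 6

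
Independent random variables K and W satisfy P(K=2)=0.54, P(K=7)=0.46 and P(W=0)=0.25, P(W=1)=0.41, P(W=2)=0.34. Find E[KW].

4.687

E[KW] = Σ_k Σ_w kw · P(K=k)P(W=w)
 = 0·0.135 + 2·0.2214 + 4·0.1836 + 0·0.115 + 7·0.1886 + 14·0.1564
 = 0 + 0.4428 + 0.7344 + 0 + 1.3202 + 2.1896
 = 4.687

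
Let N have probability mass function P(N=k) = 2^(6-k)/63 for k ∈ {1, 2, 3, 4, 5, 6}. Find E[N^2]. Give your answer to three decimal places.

5.048

E[N^2] = Σ n^2·P(N=n)
 = 1·32/63 + 4·16/63 + 9·8/63 + 16·4/63 + 25·2/63 + 36·1/63
 = 32/63 + 64/63 + 8/7 + 64/63 + 50/63 + 4/7
 = 106/21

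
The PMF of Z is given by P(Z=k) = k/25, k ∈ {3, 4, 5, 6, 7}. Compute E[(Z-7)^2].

4.4

E[(Z-7)^2] = Σ (z-7)^2·P(Z=z)
 = 16·3/25 + 9·4/25 + 4·1/5 + 1·6/25 + 0·7/25
 = 48/25 + 36/25 + 4/5 + 6/25 + 0
 = 22/5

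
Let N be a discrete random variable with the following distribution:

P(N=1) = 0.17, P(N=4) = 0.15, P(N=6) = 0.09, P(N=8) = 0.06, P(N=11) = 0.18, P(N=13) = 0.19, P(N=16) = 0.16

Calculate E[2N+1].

E[2N+1] = Σ (2n+1)·P(N=n)
 = 3·0.17 + 9·0.15 + 13·0.09 + 17·0.06 + 23·0.18 + 27·0.19 + 33·0.16
 = 0.51 + 1.35 + 1.17 + 1.02 + 4.14 + 5.13 + 5.28
 = 18.6

18.6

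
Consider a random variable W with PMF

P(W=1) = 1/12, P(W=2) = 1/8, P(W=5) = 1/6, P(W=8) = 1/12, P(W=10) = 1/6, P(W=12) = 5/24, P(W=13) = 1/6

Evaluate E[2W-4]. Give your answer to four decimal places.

12.3333

E[2W-4] = Σ (2w-4)·P(W=w)
 = (-2)·1/12 + 0·1/8 + 6·1/6 + 12·1/12 + 16·1/6 + 20·5/24 + 22·1/6
 = (-1/6) + 0 + 1 + 1 + 8/3 + 25/6 + 11/3
 = 37/3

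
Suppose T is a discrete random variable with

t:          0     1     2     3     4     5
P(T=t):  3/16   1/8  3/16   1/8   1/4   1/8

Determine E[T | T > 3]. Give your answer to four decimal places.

P(T > 3) = 1/4 + 1/8 = 3/8.
E[T | T > 3] = [4·1/4 + 5·1/8] / (3/8)
 = 13/8 / (3/8)
 = 13/3

4.3333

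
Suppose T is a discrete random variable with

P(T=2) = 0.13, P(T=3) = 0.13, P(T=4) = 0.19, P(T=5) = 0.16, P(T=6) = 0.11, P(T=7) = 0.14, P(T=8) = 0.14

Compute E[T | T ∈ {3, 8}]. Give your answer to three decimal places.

P(T ∈ {3, 8}) = 0.13 + 0.14 = 0.27.
E[T | T ∈ {3, 8}] = [3·0.13 + 8·0.14] / 0.27
 = 1.51 / 0.27
 = 151/27

5.593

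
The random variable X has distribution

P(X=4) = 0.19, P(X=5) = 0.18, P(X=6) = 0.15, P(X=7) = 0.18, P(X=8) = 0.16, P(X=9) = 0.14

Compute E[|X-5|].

1.74

E[|X-5|] = Σ |x-5|·P(X=x)
 = 1·0.19 + 0·0.18 + 1·0.15 + 2·0.18 + 3·0.16 + 4·0.14
 = 0.19 + 0 + 0.15 + 0.36 + 0.48 + 0.56
 = 1.74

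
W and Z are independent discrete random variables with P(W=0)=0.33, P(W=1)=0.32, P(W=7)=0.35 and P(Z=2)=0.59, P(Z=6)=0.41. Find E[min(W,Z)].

1.594

E[min(W,Z)] = Σ_w Σ_z min(w,z) · P(W=w)P(Z=z)
 = 0·0.1947 + 0·0.1353 + 1·0.1888 + 1·0.1312 + 2·0.2065 + 6·0.1435
 = 0 + 0 + 0.1888 + 0.1312 + 0.413 + 0.861
 = 1.594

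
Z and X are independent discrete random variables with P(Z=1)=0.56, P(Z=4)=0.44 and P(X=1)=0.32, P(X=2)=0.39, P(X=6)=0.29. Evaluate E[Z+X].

5.16

E[Z+X] = Σ_z Σ_x (z+x) · P(Z=z)P(X=x)
 = 2·0.1792 + 3·0.2184 + 7·0.1624 + 5·0.1408 + 6·0.1716 + 10·0.1276
 = 0.3584 + 0.6552 + 1.1368 + 0.704 + 1.0296 + 1.276
 = 5.16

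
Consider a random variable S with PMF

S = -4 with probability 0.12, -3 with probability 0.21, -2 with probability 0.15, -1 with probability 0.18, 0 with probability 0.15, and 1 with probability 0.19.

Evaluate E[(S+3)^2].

E[(S+3)^2] = Σ (s+3)^2·P(S=s)
 = 1·0.12 + 0·0.21 + 1·0.15 + 4·0.18 + 9·0.15 + 16·0.19
 = 0.12 + 0 + 0.15 + 0.72 + 1.35 + 3.04
 = 5.38

5.38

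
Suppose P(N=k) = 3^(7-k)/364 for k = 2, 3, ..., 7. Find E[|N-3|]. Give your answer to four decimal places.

E[|N-3|] = Σ |n-3|·P(N=n)
 = 1·243/364 + 0·81/364 + 1·27/364 + 2·9/364 + 3·3/364 + 4·1/364
 = 243/364 + 0 + 27/364 + 9/182 + 9/364 + 1/91
 = 43/52

0.8269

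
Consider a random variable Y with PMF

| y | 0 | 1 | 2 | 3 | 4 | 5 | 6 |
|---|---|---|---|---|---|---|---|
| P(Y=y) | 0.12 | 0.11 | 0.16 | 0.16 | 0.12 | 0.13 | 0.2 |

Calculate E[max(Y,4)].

4.53

E[max(Y,4)] = Σ max(y,4)·P(Y=y)
 = 4·0.12 + 4·0.11 + 4·0.16 + 4·0.16 + 4·0.12 + 5·0.13 + 6·0.2
 = 0.48 + 0.44 + 0.64 + 0.64 + 0.48 + 0.65 + 1.2
 = 4.53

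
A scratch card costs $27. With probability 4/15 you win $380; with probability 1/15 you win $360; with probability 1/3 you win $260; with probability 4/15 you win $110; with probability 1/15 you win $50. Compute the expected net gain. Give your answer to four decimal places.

217.6667

E[payout] = 380·4/15 + 360·1/15 + 260·1/3 + 110·4/15 + 50·1/15
 = 304/3 + 24 + 260/3 + 88/3 + 10/3
 = 734/3
Net = 734/3 - 27 = 653/3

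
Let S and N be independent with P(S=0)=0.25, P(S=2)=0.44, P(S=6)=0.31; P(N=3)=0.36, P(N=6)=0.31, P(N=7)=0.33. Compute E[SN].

14.385

E[SN] = Σ_s Σ_n sn · P(S=s)P(N=n)
 = 0·0.09 + 0·0.0775 + 0·0.0825 + 6·0.1584 + 12·0.1364 + 14·0.1452 + 18·0.1116 + 36·0.0961 + 42·0.1023
 = 0 + 0 + 0 + 0.9504 + 1.6368 + 2.0328 + 2.0088 + 3.4596 + 4.2966
 = 14.385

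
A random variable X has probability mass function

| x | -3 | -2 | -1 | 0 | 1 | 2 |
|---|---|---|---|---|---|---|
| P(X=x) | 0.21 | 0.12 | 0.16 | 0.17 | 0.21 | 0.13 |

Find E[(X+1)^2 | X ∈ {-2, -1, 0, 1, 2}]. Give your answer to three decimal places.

2.911

P(X ∈ {-2, -1, 0, 1, 2}) = 0.12 + 0.16 + 0.17 + 0.21 + 0.13 = 0.79.
E[(X+1)^2 | X ∈ {-2, -1, 0, 1, 2}] = [1·0.12 + 0·0.16 + 1·0.17 + 4·0.21 + 9·0.13] / 0.79
 = 2.3 / 0.79
 = 230/79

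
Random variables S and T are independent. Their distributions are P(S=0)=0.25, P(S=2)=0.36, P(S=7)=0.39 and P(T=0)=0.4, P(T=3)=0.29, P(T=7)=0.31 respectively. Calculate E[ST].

E[ST] = Σ_s Σ_t st · P(S=s)P(T=t)
 = 0·0.1 + 0·0.0725 + 0·0.0775 + 0·0.144 + 6·0.1044 + 14·0.1116 + 0·0.156 + 21·0.1131 + 49·0.1209
 = 0 + 0 + 0 + 0 + 0.6264 + 1.5624 + 0 + 2.3751 + 5.9241
 = 10.488

10.488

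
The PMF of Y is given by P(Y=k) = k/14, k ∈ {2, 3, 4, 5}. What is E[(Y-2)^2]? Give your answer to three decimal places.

4.571

E[(Y-2)^2] = Σ (y-2)^2·P(Y=y)
 = 0·1/7 + 1·3/14 + 4·2/7 + 9·5/14
 = 0 + 3/14 + 8/7 + 45/14
 = 32/7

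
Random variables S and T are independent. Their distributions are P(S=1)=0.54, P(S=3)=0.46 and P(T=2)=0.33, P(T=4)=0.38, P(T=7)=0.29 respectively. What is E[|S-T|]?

2.5936

E[|S-T|] = Σ_s Σ_t |s-t| · P(S=s)P(T=t)
 = 1·0.1782 + 3·0.2052 + 6·0.1566 + 1·0.1518 + 1·0.1748 + 4·0.1334
 = 0.1782 + 0.6156 + 0.9396 + 0.1518 + 0.1748 + 0.5336
 = 2.5936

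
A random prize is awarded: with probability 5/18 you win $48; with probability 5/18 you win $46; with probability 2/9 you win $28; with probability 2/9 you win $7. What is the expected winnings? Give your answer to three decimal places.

E[payout] = 48·5/18 + 46·5/18 + 28·2/9 + 7·2/9
 = 40/3 + 115/9 + 56/9 + 14/9
 = 305/9

33.889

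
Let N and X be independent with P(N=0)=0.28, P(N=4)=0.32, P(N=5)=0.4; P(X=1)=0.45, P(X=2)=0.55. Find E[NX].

5.084

E[NX] = Σ_n Σ_x nx · P(N=n)P(X=x)
 = 0·0.126 + 0·0.154 + 4·0.144 + 8·0.176 + 5·0.18 + 10·0.22
 = 0 + 0 + 0.576 + 1.408 + 0.9 + 2.2
 = 5.084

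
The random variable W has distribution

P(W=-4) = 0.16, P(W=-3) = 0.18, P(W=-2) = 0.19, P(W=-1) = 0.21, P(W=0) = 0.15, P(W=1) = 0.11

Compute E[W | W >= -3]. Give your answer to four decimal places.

-1.2143

P(W >= -3) = 0.18 + 0.19 + 0.21 + 0.15 + 0.11 = 0.84.
E[W | W >= -3] = [(-3)·0.18 + (-2)·0.19 + (-1)·0.21 + 0·0.15 + 1·0.11] / 0.84
 = -1.02 / 0.84
 = -17/14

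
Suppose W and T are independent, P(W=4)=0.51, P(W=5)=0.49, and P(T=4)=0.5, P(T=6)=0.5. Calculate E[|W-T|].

E[|W-T|] = Σ_w Σ_t |w-t| · P(W=w)P(T=t)
 = 0·0.255 + 2·0.255 + 1·0.245 + 1·0.245
 = 0 + 0.51 + 0.245 + 0.245
 = 1

1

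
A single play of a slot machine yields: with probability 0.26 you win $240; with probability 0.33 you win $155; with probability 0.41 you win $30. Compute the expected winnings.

E[payout] = 240·0.26 + 155·0.33 + 30·0.41
 = 62.4 + 51.15 + 12.3
 = 125.85

125.85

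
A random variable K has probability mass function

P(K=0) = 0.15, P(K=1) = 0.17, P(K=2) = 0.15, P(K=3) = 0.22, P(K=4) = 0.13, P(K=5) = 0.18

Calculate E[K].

2.55

E[K] = Σ k·P(K=k)
 = 0·0.15 + 1·0.17 + 2·0.15 + 3·0.22 + 4·0.13 + 5·0.18
 = 0 + 0.17 + 0.3 + 0.66 + 0.52 + 0.9
 = 2.55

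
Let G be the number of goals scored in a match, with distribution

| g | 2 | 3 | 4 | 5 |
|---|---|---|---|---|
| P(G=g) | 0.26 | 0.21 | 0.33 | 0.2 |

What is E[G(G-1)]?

E[G(G-1)] = Σ g(g-1)·P(G=g)
 = 2·0.26 + 6·0.21 + 12·0.33 + 20·0.2
 = 0.52 + 1.26 + 3.96 + 4
 = 9.74

9.74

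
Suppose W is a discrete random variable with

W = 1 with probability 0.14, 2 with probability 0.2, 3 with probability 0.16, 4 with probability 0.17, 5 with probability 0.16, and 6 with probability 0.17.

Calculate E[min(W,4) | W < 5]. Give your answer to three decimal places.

2.537

P(W < 5) = 0.14 + 0.2 + 0.16 + 0.17 = 0.67.
E[min(W,4) | W < 5] = [1·0.14 + 2·0.2 + 3·0.16 + 4·0.17] / 0.67
 = 1.7 / 0.67
 = 170/67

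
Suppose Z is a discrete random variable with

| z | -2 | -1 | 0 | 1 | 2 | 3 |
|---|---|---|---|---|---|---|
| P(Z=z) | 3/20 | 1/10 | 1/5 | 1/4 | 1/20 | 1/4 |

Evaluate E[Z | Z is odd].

1.5

P(Z is odd) = 1/10 + 1/4 + 1/4 = 3/5.
E[Z | Z is odd] = [(-1)·1/10 + 1·1/4 + 3·1/4] / (3/5)
 = 9/10 / (3/5)
 = 3/2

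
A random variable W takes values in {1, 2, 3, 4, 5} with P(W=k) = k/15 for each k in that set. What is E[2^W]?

E[2^W] = Σ 2^w·P(W=w)
 = 2·1/15 + 4·2/15 + 8·1/5 + 16·4/15 + 32·1/3
 = 2/15 + 8/15 + 8/5 + 64/15 + 32/3
 = 86/5

17.2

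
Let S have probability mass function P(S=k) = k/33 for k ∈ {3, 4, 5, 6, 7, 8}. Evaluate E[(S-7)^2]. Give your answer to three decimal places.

3.576

E[(S-7)^2] = Σ (s-7)^2·P(S=s)
 = 16·1/11 + 9·4/33 + 4·5/33 + 1·2/11 + 0·7/33 + 1·8/33
 = 16/11 + 12/11 + 20/33 + 2/11 + 0 + 8/33
 = 118/33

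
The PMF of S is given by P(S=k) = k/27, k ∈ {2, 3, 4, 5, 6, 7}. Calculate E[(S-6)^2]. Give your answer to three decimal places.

3.222

E[(S-6)^2] = Σ (s-6)^2·P(S=s)
 = 16·2/27 + 9·1/9 + 4·4/27 + 1·5/27 + 0·2/9 + 1·7/27
 = 32/27 + 1 + 16/27 + 5/27 + 0 + 7/27
 = 29/9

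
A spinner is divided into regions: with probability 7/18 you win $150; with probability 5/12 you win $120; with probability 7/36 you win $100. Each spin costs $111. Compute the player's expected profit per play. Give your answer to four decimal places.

16.7778

E[payout] = 150·7/18 + 120·5/12 + 100·7/36
 = 175/3 + 50 + 175/9
 = 1150/9
Net = 1150/9 - 111 = 151/9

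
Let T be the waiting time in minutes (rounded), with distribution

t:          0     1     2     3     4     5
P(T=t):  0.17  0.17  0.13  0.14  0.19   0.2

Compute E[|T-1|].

E[|T-1|] = Σ |t-1|·P(T=t)
 = 1·0.17 + 0·0.17 + 1·0.13 + 2·0.14 + 3·0.19 + 4·0.2
 = 0.17 + 0 + 0.13 + 0.28 + 0.57 + 0.8
 = 1.95

1.95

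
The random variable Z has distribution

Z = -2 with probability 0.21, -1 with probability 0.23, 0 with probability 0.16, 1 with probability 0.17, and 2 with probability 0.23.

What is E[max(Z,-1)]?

0.19

E[max(Z,-1)] = Σ max(z,-1)·P(Z=z)
 = (-1)·0.21 + (-1)·0.23 + 0·0.16 + 1·0.17 + 2·0.23
 = (-0.21) + (-0.23) + 0 + 0.17 + 0.46
 = 0.19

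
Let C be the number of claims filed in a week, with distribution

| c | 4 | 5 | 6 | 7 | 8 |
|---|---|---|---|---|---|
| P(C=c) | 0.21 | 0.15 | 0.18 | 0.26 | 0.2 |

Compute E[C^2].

E[C^2] = Σ c^2·P(C=c)
 = 16·0.21 + 25·0.15 + 36·0.18 + 49·0.26 + 64·0.2
 = 3.36 + 3.75 + 6.48 + 12.74 + 12.8
 = 39.13

39.13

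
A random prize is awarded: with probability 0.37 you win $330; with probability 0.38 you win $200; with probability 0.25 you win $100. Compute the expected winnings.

223.1

E[payout] = 330·0.37 + 200·0.38 + 100·0.25
 = 122.1 + 76 + 25
 = 223.1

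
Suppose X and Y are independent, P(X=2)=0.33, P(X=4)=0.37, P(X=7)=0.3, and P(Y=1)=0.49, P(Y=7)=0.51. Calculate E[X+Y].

E[X+Y] = Σ_x Σ_y (x+y) · P(X=x)P(Y=y)
 = 3·0.1617 + 9·0.1683 + 5·0.1813 + 11·0.1887 + 8·0.147 + 14·0.153
 = 0.4851 + 1.5147 + 0.9065 + 2.0757 + 1.176 + 2.142
 = 8.3

8.3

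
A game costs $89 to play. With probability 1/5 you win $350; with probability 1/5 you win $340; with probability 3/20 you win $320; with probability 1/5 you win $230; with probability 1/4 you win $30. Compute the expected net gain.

E[payout] = 350·1/5 + 340·1/5 + 320·3/20 + 230·1/5 + 30·1/4
 = 70 + 68 + 48 + 46 + 15/2
 = 479/2
Net = 479/2 - 89 = 301/2

150.5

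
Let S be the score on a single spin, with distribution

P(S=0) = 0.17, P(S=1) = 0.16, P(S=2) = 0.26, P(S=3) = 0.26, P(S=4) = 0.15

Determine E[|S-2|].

1.06

E[|S-2|] = Σ |s-2|·P(S=s)
 = 2·0.17 + 1·0.16 + 0·0.26 + 1·0.26 + 2·0.15
 = 0.34 + 0.16 + 0 + 0.26 + 0.3
 = 1.06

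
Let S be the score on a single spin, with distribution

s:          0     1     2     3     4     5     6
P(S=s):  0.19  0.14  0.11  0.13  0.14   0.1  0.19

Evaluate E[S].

2.95

E[S] = Σ s·P(S=s)
 = 0·0.19 + 1·0.14 + 2·0.11 + 3·0.13 + 4·0.14 + 5·0.1 + 6·0.19
 = 0 + 0.14 + 0.22 + 0.39 + 0.56 + 0.5 + 1.14
 = 2.95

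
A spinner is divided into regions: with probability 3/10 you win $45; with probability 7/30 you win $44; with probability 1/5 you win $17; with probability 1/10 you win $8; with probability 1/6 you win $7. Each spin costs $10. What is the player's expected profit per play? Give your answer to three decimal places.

19.133

E[payout] = 45·3/10 + 44·7/30 + 17·1/5 + 8·1/10 + 7·1/6
 = 27/2 + 154/15 + 17/5 + 4/5 + 7/6
 = 437/15
Net = 437/15 - 10 = 287/15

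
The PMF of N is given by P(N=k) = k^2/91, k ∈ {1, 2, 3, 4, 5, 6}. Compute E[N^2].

25

E[N^2] = Σ n^2·P(N=n)
 = 1·1/91 + 4·4/91 + 9·9/91 + 16·16/91 + 25·25/91 + 36·36/91
 = 1/91 + 16/91 + 81/91 + 256/91 + 625/91 + 1296/91
 = 25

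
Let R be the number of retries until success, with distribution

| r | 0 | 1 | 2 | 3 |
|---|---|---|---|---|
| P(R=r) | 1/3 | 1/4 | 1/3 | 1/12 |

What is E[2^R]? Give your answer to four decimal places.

2.8333

E[2^R] = Σ 2^r·P(R=r)
 = 1·1/3 + 2·1/4 + 4·1/3 + 8·1/12
 = 1/3 + 1/2 + 4/3 + 2/3
 = 17/6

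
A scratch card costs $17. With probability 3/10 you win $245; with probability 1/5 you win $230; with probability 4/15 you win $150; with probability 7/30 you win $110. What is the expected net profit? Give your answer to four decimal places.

168.1667

E[payout] = 245·3/10 + 230·1/5 + 150·4/15 + 110·7/30
 = 147/2 + 46 + 40 + 77/3
 = 1111/6
Net = 1111/6 - 17 = 1009/6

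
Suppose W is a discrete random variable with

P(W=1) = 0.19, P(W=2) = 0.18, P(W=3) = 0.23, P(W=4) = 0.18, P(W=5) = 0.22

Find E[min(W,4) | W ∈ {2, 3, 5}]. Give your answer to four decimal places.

3.0635

P(W ∈ {2, 3, 5}) = 0.18 + 0.23 + 0.22 = 0.63.
E[min(W,4) | W ∈ {2, 3, 5}] = [2·0.18 + 3·0.23 + 4·0.22] / 0.63
 = 1.93 / 0.63
 = 193/63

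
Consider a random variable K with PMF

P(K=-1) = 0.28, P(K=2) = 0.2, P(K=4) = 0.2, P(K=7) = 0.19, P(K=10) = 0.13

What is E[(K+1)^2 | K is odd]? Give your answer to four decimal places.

P(K is odd) = 0.28 + 0.19 = 0.47.
E[(K+1)^2 | K is odd] = [0·0.28 + 64·0.19] / 0.47
 = 12.16 / 0.47
 = 1216/47

25.8723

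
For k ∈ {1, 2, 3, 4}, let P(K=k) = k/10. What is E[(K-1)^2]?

E[(K-1)^2] = Σ (k-1)^2·P(K=k)
 = 0·1/10 + 1·1/5 + 4·3/10 + 9·2/5
 = 0 + 1/5 + 6/5 + 18/5
 = 5

5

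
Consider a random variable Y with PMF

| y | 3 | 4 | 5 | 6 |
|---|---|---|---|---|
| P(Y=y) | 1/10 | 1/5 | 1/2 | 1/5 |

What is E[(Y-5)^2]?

E[(Y-5)^2] = Σ (y-5)^2·P(Y=y)
 = 4·1/10 + 1·1/5 + 0·1/2 + 1·1/5
 = 2/5 + 1/5 + 0 + 1/5
 = 4/5

0.8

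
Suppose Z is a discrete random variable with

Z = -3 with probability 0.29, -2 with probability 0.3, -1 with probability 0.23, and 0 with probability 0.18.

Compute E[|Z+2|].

0.88

E[|Z+2|] = Σ |z+2|·P(Z=z)
 = 1·0.29 + 0·0.3 + 1·0.23 + 2·0.18
 = 0.29 + 0 + 0.23 + 0.36
 = 0.88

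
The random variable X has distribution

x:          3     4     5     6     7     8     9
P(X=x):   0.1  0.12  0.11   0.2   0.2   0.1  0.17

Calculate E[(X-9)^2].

E[(X-9)^2] = Σ (x-9)^2·P(X=x)
 = 36·0.1 + 25·0.12 + 16·0.11 + 9·0.2 + 4·0.2 + 1·0.1 + 0·0.17
 = 3.6 + 3 + 1.76 + 1.8 + 0.8 + 0.1 + 0
 = 11.06

11.06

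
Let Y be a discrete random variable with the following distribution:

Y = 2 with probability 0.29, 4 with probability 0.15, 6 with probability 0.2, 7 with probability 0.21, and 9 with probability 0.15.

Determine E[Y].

5.2

E[Y] = Σ y·P(Y=y)
 = 2·0.29 + 4·0.15 + 6·0.2 + 7·0.21 + 9·0.15
 = 0.58 + 0.6 + 1.2 + 1.47 + 1.35
 = 5.2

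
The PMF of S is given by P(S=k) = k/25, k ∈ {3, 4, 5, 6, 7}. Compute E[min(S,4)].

3.88

E[min(S,4)] = Σ min(s,4)·P(S=s)
 = 3·3/25 + 4·4/25 + 4·1/5 + 4·6/25 + 4·7/25
 = 9/25 + 16/25 + 4/5 + 24/25 + 28/25
 = 97/25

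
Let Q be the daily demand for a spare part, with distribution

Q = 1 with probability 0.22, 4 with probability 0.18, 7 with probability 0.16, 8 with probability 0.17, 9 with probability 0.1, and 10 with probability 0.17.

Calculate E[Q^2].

E[Q^2] = Σ q^2·P(Q=q)
 = 1·0.22 + 16·0.18 + 49·0.16 + 64·0.17 + 81·0.1 + 100·0.17
 = 0.22 + 2.88 + 7.84 + 10.88 + 8.1 + 17
 = 46.92

46.92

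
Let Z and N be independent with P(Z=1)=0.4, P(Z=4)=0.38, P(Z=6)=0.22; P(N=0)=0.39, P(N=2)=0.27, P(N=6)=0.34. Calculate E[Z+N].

5.82

E[Z+N] = Σ_z Σ_n (z+n) · P(Z=z)P(N=n)
 = 1·0.156 + 3·0.108 + 7·0.136 + 4·0.1482 + 6·0.1026 + 10·0.1292 + 6·0.0858 + 8·0.0594 + 12·0.0748
 = 0.156 + 0.324 + 0.952 + 0.5928 + 0.6156 + 1.292 + 0.5148 + 0.4752 + 0.8976
 = 5.82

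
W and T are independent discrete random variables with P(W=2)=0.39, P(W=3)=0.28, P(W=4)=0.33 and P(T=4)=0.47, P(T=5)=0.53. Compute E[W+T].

7.47

E[W+T] = Σ_w Σ_t (w+t) · P(W=w)P(T=t)
 = 6·0.1833 + 7·0.2067 + 7·0.1316 + 8·0.1484 + 8·0.1551 + 9·0.1749
 = 1.0998 + 1.4469 + 0.9212 + 1.1872 + 1.2408 + 1.5741
 = 7.47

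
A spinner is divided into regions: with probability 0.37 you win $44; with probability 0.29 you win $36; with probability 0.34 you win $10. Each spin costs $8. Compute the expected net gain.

22.12

E[payout] = 44·0.37 + 36·0.29 + 10·0.34
 = 16.28 + 10.44 + 3.4
 = 30.12
Net = 30.12 - 8 = 22.12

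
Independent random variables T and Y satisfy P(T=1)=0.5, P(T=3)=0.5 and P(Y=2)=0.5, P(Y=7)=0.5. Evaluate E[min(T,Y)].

E[min(T,Y)] = Σ_t Σ_y min(t,y) · P(T=t)P(Y=y)
 = 1·0.25 + 1·0.25 + 2·0.25 + 3·0.25
 = 0.25 + 0.25 + 0.5 + 0.75
 = 1.75

1.75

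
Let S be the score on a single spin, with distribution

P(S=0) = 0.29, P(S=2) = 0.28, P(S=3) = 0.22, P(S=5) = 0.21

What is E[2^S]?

9.89

E[2^S] = Σ 2^s·P(S=s)
 = 1·0.29 + 4·0.28 + 8·0.22 + 32·0.21
 = 0.29 + 1.12 + 1.76 + 6.72
 = 9.89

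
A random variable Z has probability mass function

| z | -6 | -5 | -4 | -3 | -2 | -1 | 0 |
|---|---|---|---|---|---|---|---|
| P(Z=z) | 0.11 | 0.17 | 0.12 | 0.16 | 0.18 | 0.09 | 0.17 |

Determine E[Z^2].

E[Z^2] = Σ z^2·P(Z=z)
 = 36·0.11 + 25·0.17 + 16·0.12 + 9·0.16 + 4·0.18 + 1·0.09 + 0·0.17
 = 3.96 + 4.25 + 1.92 + 1.44 + 0.72 + 0.09 + 0
 = 12.38

12.38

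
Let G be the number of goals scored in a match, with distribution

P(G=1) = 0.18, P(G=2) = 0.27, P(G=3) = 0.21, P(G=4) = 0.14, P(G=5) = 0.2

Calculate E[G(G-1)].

E[G(G-1)] = Σ g(g-1)·P(G=g)
 = 0·0.18 + 2·0.27 + 6·0.21 + 12·0.14 + 20·0.2
 = 0 + 0.54 + 1.26 + 1.68 + 4
 = 7.48

7.48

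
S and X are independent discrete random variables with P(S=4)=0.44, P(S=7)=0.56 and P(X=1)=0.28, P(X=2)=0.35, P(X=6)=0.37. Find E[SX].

E[SX] = Σ_s Σ_x sx · P(S=s)P(X=x)
 = 4·0.1232 + 8·0.154 + 24·0.1628 + 7·0.1568 + 14·0.196 + 42·0.2072
 = 0.4928 + 1.232 + 3.9072 + 1.0976 + 2.744 + 8.7024
 = 18.176

18.176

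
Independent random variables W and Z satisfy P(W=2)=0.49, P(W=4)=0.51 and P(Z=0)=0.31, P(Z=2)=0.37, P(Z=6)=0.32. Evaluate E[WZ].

E[WZ] = Σ_w Σ_z wz · P(W=w)P(Z=z)
 = 0·0.1519 + 4·0.1813 + 12·0.1568 + 0·0.1581 + 8·0.1887 + 24·0.1632
 = 0 + 0.7252 + 1.8816 + 0 + 1.5096 + 3.9168
 = 8.0332

8.0332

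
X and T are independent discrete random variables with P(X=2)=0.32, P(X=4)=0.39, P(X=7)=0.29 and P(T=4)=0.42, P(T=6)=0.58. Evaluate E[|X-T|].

E[|X-T|] = Σ_x Σ_t |x-t| · P(X=x)P(T=t)
 = 2·0.1344 + 4·0.1856 + 0·0.1638 + 2·0.2262 + 3·0.1218 + 1·0.1682
 = 0.2688 + 0.7424 + 0 + 0.4524 + 0.3654 + 0.1682
 = 1.9972

1.9972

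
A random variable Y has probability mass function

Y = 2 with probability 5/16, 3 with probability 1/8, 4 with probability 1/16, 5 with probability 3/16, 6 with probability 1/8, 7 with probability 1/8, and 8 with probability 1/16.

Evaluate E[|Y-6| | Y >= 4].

1

P(Y >= 4) = 1/16 + 3/16 + 1/8 + 1/8 + 1/16 = 9/16.
E[|Y-6| | Y >= 4] = [2·1/16 + 1·3/16 + 0·1/8 + 1·1/8 + 2·1/16] / (9/16)
 = 9/16 / (9/16)
 = 1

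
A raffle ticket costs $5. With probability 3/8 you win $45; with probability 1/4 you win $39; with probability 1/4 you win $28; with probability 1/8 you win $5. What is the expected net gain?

29.25

E[payout] = 45·3/8 + 39·1/4 + 28·1/4 + 5·1/8
 = 135/8 + 39/4 + 7 + 5/8
 = 137/4
Net = 137/4 - 5 = 117/4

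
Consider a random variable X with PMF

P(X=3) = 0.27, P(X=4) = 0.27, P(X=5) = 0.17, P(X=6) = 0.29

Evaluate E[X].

E[X] = Σ x·P(X=x)
 = 3·0.27 + 4·0.27 + 5·0.17 + 6·0.29
 = 0.81 + 1.08 + 0.85 + 1.74
 = 4.48

4.48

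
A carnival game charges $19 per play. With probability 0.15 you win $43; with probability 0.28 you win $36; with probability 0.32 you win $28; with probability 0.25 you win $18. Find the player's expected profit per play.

E[payout] = 43·0.15 + 36·0.28 + 28·0.32 + 18·0.25
 = 6.45 + 10.08 + 8.96 + 4.5
 = 29.99
Net = 29.99 - 19 = 10.99

10.99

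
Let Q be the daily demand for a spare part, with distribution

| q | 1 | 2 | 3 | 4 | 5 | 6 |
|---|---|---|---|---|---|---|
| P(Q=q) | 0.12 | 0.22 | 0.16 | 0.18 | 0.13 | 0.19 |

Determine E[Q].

E[Q] = Σ q·P(Q=q)
 = 1·0.12 + 2·0.22 + 3·0.16 + 4·0.18 + 5·0.13 + 6·0.19
 = 0.12 + 0.44 + 0.48 + 0.72 + 0.65 + 1.14
 = 3.55

3.55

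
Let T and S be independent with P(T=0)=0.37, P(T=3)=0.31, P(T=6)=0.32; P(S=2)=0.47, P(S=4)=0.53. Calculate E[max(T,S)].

4.1465

E[max(T,S)] = Σ_t Σ_s max(t,s) · P(T=t)P(S=s)
 = 2·0.1739 + 4·0.1961 + 3·0.1457 + 4·0.1643 + 6·0.1504 + 6·0.1696
 = 0.3478 + 0.7844 + 0.4371 + 0.6572 + 0.9024 + 1.0176
 = 4.1465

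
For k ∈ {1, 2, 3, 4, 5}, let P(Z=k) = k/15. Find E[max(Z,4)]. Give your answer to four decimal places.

4.3333

E[max(Z,4)] = Σ max(z,4)·P(Z=z)
 = 4·1/15 + 4·2/15 + 4·1/5 + 4·4/15 + 5·1/3
 = 4/15 + 8/15 + 4/5 + 16/15 + 5/3
 = 13/3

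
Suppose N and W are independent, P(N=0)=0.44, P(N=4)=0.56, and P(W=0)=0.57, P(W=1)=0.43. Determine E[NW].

0.9632

E[NW] = Σ_n Σ_w nw · P(N=n)P(W=w)
 = 0·0.2508 + 0·0.1892 + 0·0.3192 + 4·0.2408
 = 0 + 0 + 0 + 0.9632
 = 0.9632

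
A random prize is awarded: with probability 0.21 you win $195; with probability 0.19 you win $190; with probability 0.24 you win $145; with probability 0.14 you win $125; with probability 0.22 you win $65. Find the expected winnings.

143.65

E[payout] = 195·0.21 + 190·0.19 + 145·0.24 + 125·0.14 + 65·0.22
 = 40.95 + 36.1 + 34.8 + 17.5 + 14.3
 = 143.65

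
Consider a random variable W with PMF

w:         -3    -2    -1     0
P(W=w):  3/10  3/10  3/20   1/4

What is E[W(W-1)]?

5.7

E[W(W-1)] = Σ w(w-1)·P(W=w)
 = 12·3/10 + 6·3/10 + 2·3/20 + 0·1/4
 = 18/5 + 9/5 + 3/10 + 0
 = 57/10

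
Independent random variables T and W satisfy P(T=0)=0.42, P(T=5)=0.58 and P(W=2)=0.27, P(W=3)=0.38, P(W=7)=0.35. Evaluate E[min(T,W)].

1.9894

E[min(T,W)] = Σ_t Σ_w min(t,w) · P(T=t)P(W=w)
 = 0·0.1134 + 0·0.1596 + 0·0.147 + 2·0.1566 + 3·0.2204 + 5·0.203
 = 0 + 0 + 0 + 0.3132 + 0.6612 + 1.015
 = 1.9894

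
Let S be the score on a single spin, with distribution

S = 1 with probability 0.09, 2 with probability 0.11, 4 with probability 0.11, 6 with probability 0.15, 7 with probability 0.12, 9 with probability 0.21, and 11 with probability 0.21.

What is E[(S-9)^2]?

E[(S-9)^2] = Σ (s-9)^2·P(S=s)
 = 64·0.09 + 49·0.11 + 25·0.11 + 9·0.15 + 4·0.12 + 0·0.21 + 4·0.21
 = 5.76 + 5.39 + 2.75 + 1.35 + 0.48 + 0 + 0.84
 = 16.57

16.57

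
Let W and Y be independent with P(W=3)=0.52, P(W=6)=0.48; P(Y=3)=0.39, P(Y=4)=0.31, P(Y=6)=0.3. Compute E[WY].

18.6924

E[WY] = Σ_w Σ_y wy · P(W=w)P(Y=y)
 = 9·0.2028 + 12·0.1612 + 18·0.156 + 18·0.1872 + 24·0.1488 + 36·0.144
 = 1.8252 + 1.9344 + 2.808 + 3.3696 + 3.5712 + 5.184
 = 18.6924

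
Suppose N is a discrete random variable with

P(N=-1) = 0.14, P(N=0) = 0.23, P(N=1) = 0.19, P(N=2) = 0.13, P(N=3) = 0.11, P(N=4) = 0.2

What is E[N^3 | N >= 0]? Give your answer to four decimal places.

19.7674

P(N >= 0) = 0.23 + 0.19 + 0.13 + 0.11 + 0.2 = 0.86.
E[N^3 | N >= 0] = [0·0.23 + 1·0.19 + 8·0.13 + 27·0.11 + 64·0.2] / 0.86
 = 17 / 0.86
 = 850/43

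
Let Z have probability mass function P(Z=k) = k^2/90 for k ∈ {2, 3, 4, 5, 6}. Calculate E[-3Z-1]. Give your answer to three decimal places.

E[-3Z-1] = Σ (-3z-1)·P(Z=z)
 = (-7)·2/45 + (-10)·1/10 + (-13)·8/45 + (-16)·5/18 + (-19)·2/5
 = (-14/45) + (-1) + (-104/45) + (-40/9) + (-38/5)
 = -47/3

-15.667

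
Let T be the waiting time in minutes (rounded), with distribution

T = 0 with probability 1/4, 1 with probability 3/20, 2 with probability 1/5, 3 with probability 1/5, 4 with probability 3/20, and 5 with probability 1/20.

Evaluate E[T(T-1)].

E[T(T-1)] = Σ t(t-1)·P(T=t)
 = 0·1/4 + 0·3/20 + 2·1/5 + 6·1/5 + 12·3/20 + 20·1/20
 = 0 + 0 + 2/5 + 6/5 + 9/5 + 1
 = 22/5

4.4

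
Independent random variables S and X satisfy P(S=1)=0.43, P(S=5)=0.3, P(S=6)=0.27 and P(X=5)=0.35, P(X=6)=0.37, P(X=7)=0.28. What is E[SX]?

E[SX] = Σ_s Σ_x sx · P(S=s)P(X=x)
 = 5·0.1505 + 6·0.1591 + 7·0.1204 + 25·0.105 + 30·0.111 + 35·0.084 + 30·0.0945 + 36·0.0999 + 42·0.0756
 = 0.7525 + 0.9546 + 0.8428 + 2.625 + 3.33 + 2.94 + 2.835 + 3.5964 + 3.1752
 = 21.0515

21.0515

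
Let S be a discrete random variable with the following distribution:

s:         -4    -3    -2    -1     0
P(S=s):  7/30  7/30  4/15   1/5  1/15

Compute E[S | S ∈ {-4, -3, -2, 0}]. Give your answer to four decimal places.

P(S ∈ {-4, -3, -2, 0}) = 7/30 + 7/30 + 4/15 + 1/15 = 4/5.
E[S | S ∈ {-4, -3, -2, 0}] = [(-4)·7/30 + (-3)·7/30 + (-2)·4/15 + 0·1/15] / (4/5)
 = -13/6 / (4/5)
 = -65/24

-2.7083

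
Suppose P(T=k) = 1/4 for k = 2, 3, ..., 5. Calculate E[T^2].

13.5

E[T^2] = Σ t^2·P(T=t)
 = 4·1/4 + 9·1/4 + 16·1/4 + 25·1/4
 = 1 + 9/4 + 4 + 25/4
 = 27/2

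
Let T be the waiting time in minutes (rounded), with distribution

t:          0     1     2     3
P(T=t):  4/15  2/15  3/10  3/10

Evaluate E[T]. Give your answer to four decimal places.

E[T] = Σ t·P(T=t)
 = 0·4/15 + 1·2/15 + 2·3/10 + 3·3/10
 = 0 + 2/15 + 3/5 + 9/10
 = 49/30

1.6333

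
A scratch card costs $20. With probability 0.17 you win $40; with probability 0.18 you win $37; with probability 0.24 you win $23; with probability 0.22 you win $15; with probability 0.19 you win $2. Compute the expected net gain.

E[payout] = 40·0.17 + 37·0.18 + 23·0.24 + 15·0.22 + 2·0.19
 = 6.8 + 6.66 + 5.52 + 3.3 + 0.38
 = 22.66
Net = 22.66 - 20 = 2.66

2.66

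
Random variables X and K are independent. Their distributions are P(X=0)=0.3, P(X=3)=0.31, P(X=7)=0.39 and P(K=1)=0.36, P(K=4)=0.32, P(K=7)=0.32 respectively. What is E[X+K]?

7.54

E[X+K] = Σ_x Σ_k (x+k) · P(X=x)P(K=k)
 = 1·0.108 + 4·0.096 + 7·0.096 + 4·0.1116 + 7·0.0992 + 10·0.0992 + 8·0.1404 + 11·0.1248 + 14·0.1248
 = 0.108 + 0.384 + 0.672 + 0.4464 + 0.6944 + 0.992 + 1.1232 + 1.3728 + 1.7472
 = 7.54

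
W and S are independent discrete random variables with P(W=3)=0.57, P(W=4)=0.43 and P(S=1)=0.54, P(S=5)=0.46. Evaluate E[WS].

9.7412

E[WS] = Σ_w Σ_s ws · P(W=w)P(S=s)
 = 3·0.3078 + 15·0.2622 + 4·0.2322 + 20·0.1978
 = 0.9234 + 3.933 + 0.9288 + 3.956
 = 9.7412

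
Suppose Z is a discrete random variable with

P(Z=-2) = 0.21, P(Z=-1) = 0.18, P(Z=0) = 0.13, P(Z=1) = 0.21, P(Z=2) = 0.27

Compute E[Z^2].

E[Z^2] = Σ z^2·P(Z=z)
 = 4·0.21 + 1·0.18 + 0·0.13 + 1·0.21 + 4·0.27
 = 0.84 + 0.18 + 0 + 0.21 + 1.08
 = 2.31

2.31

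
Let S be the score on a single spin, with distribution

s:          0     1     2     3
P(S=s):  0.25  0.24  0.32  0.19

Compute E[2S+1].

E[2S+1] = Σ (2s+1)·P(S=s)
 = 1·0.25 + 3·0.24 + 5·0.32 + 7·0.19
 = 0.25 + 0.72 + 1.6 + 1.33
 = 3.9

3.9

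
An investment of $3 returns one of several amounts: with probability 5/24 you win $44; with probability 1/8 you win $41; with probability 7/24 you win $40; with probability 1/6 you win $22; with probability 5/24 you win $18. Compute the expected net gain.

30.375

E[payout] = 44·5/24 + 41·1/8 + 40·7/24 + 22·1/6 + 18·5/24
 = 55/6 + 41/8 + 35/3 + 11/3 + 15/4
 = 267/8
Net = 267/8 - 3 = 243/8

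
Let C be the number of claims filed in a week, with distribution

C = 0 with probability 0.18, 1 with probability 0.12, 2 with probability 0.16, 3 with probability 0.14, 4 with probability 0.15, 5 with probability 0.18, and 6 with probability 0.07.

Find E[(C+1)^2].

18

E[(C+1)^2] = Σ (c+1)^2·P(C=c)
 = 1·0.18 + 4·0.12 + 9·0.16 + 16·0.14 + 25·0.15 + 36·0.18 + 49·0.07
 = 0.18 + 0.48 + 1.44 + 2.24 + 3.75 + 6.48 + 3.43
 = 18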